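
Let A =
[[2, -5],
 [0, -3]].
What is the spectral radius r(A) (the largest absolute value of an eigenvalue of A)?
r(A) = 3

The eigenvalues of A are the roots of its characteristic polynomial. With M = A (coefficients from the trace and determinant):
  p(λ) = det(λ I - M) = λ^2 + λ - 6.
For λ^2 + λ - 6 the discriminant is 25. It is a perfect square (5^2), so the roots are rational: λ = (-1 ± 5)/2 = 2, -3.
Thus the eigenvalues (to 4 decimals) are 2 (modulus 2); -3 (modulus 3). The spectral radius is the largest modulus: r(A) = 3. (Cross-check: r(A) ≤ ||A||_2 ≈ 6.085; equality holds whenever A is normal, though it can also hold for some non-normal A.)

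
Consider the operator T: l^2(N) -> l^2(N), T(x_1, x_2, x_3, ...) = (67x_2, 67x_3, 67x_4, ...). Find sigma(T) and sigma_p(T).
sigma(T) = closed disk {z in C : |z| ≤ 67}; sigma_p(T) = open disk {z in C : |z| < 67}

Note T = 67·V where V is the unit left shift (V x)_k = x_{k+1}; so sigma(T) = 67·sigma(V) and ||T|| = 67||V||. ||T x||^2 = 4489sum_{k≥2} |x_k|^2 ≤ 4489||x||^2, with equality on {x : x_1 = 0}, so ||T|| = 67. For any lambda with |lambda| < 67, set r = lambda/67 (|r| < 1); the vector x = (1, r, r^2, ...) is in l^2 and satisfies T x = 67(r, r^2, ...) = lambda x, so lambda is an eigenvalue. On the boundary |lambda| = 67 the geometric series diverges, so no l^2 eigenvector exists, but these lambda lie in the approximate point spectrum. Hence sigma(T) is the closed disk of radius 67 and sigma_p(T) is the open disk.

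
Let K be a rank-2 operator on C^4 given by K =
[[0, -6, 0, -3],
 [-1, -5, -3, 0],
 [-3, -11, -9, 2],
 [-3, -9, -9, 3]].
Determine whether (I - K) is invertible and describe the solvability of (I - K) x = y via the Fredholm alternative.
(I - K) is invertible (det(I - K) = -15 ≠ 0), so for every y in C^4 the equation (I - K) x = y has a unique solution.

K has rank 2 and factors as K = U V^T = u1 v1^T + u2 v2^T with u1 = (0, 1, 3, 3), v1 = (-1, -3, -3, 1), u2 = (3, 1, 1, 0), v2 = (0, -2, 0, -1) (multiplying out reproduces the displayed K). The nonzero eigenvalues of U V^T coincide with those of the 2 x 2 matrix G = V^T U = [[v1·u1, v1·u2], [v2·u1, v2·u2]] = [[-9, -9], [-5, -2]], and by the Sylvester determinant identity det(I_4 - U V^T) = det(I_2 - V^T U) = det([[10, 9], [5, 3]]) = (10)(3) - (9)(5) = -15. (Direct check: I - K =
[[1, 6, 0, 3],
 [1, 6, 3, 0],
 [3, 11, 10, -2],
 [3, 9, 9, -2]]
has determinant -15.) The finite-dimensional Fredholm alternative says: either (I - K) is invertible, or ker(I - K) ≠ {0} and then range(I - K) = ker((I - K)^*)^⊥, with dim ker(I - K) = dim ker((I - K)^*). Since det(I - K) ≠ 0, 1 is not an eigenvalue of K and ker(I - K) = {0}, so we are in the first case: for every y there is a unique x = (I - K)^(-1) y. (Explicitly, by the Woodbury identity, (I - U V^T)^(-1) = I + U (I_2 - G)^(-1) V^T.)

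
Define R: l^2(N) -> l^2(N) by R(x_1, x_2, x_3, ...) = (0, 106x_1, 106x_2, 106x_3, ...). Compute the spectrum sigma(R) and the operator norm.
sigma(R) = closed disk {z in C : |z| ≤ 106}; ||R|| = 106

Note R = 106·U where U is the unit right shift (U x)_k = x_{k-1} (with x_0 := 0); so ||R|| = 106||U|| and sigma(R) = 106·sigma(U). ||R x||^2 = sum_{k≥1} |106x_k|^2 = 11236||x||^2, so ||R|| = 106 and sigma(R) ⊂ {|z| ≤ 106}. For any |lambda| < 106, the equation (R - lambda I) x = 0 forces x_1 = 0, then 106x_k = lambda x_{k+1} ⇒ x = 0, so R has no eigenvalues. But (R - lambda I) is not surjective for |lambda| < 106: solving (R - lambda I) x = e_1 would require x_n proportional to (lambda/106)^(-n), which is not in l^2. So every |lambda| < 106 lies in the residual spectrum. The boundary |lambda| = 106 is in the approximate point spectrum (the spectrum is closed). Hence sigma(R) is the closed disk of radius 106.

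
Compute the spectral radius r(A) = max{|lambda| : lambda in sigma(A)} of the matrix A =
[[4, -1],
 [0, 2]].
r(A) = 4

The eigenvalues of A are the roots of its characteristic polynomial. With M = A (coefficients from the trace and determinant):
  p(λ) = det(λ I - M) = λ^2 - 6λ + 8.
For λ^2 - 6λ + 8 the discriminant is 4. It is a perfect square (2^2), so the roots are rational: λ = (6 ± 2)/2 = 4, 2.
Thus the eigenvalues (to 4 decimals) are 4 (modulus 4); 2 (modulus 2). The spectral radius is the largest modulus: r(A) = 4. (Cross-check: r(A) ≤ ||A||_2 ≈ 4.1594; equality holds whenever A is normal, though it can also hold for some non-normal A.)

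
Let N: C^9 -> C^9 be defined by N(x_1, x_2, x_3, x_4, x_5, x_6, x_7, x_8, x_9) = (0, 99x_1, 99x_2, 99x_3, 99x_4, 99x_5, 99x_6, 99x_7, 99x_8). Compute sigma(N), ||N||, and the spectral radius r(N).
sigma(N) = {0}; ||N|| = 99; r(N) = 0. (N is nilpotent with N^9 = 0.)

On C^9, N is a strictly lower-triangular matrix with 99 on the subdiagonal and zeros elsewhere, so its characteristic polynomial is lambda^9 and every eigenvalue is 0: sigma(N) = {0}. For the operator norm, N e_i = 99e_{i+1} for i = 1, ..., 8 and N e_9 = 0, so the singular values of N are 99 (with multiplicity 8) and 0; hence ||N|| = 99. The spectral radius r(N) = max|lambda| = 0. Note ||N|| > r(N) — characteristic of non-normal nilpotent operators. Indeed N^9 = 0.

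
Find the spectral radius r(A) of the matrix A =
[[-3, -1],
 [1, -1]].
r(A) = 2

The eigenvalues of A are the roots of its characteristic polynomial. With M = A (coefficients from the trace and determinant):
  p(λ) = det(λ I - M) = λ^2 + 4λ + 4.
For λ^2 + 4λ + 4 the discriminant is 0. It is a perfect square (0^2), so the roots are rational: λ = (-4 ± 0)/2 = -2, -2.
Thus the eigenvalues (to 4 decimals) are -2 (modulus 2). The spectral radius is the largest modulus: r(A) = 2. (Cross-check: r(A) ≤ ||A||_2 ≈ 3.2361; equality holds whenever A is normal, though it can also hold for some non-normal A.)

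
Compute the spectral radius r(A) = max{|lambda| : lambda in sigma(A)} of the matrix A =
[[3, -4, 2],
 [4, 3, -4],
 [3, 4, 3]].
r(A) ≈ 5.8071

The eigenvalues of A are the roots of its characteristic polynomial. With M = A (coefficients from the trace, the sum of principal 2x2 minors, and det A):
  p(λ) = det(λ I - M) = λ^3 - 9λ^2 + 53λ - 185.
No integer candidate from the rational root theorem (±divisors of 185) is a root, so the roots are irrational. The cubic discriminant is Δ = -243104 < 0, so there is one real root and a complex-conjugate pair. p(5) = -20 and p(6) = 25 have opposite signs, so a root lies in (5, 6); Newton's method refines it to λ ≈ 5.486. Dividing out (λ - (5.486)) leaves approximately λ^2 - 3.514λ + 33.7222. For λ^2 - 3.514λ + 33.7222 the discriminant is -122.5406. It is negative, so the remaining roots are the complex-conjugate pair λ ≈ 1.757 ± 5.5349i. Their product equals the constant term, so |λ|^2 ≈ 33.7222 and |λ| ≈ 5.8071.
Thus the eigenvalues (to 4 decimals) are 5.486 (modulus 5.486); 1.757 ± 5.5349i (modulus 5.8071). The spectral radius is the largest modulus: r(A) ≈ 5.8071. (Cross-check: r(A) ≤ ||A||_2 ≈ 7.2229; equality holds whenever A is normal, though it can also hold for some non-normal A.)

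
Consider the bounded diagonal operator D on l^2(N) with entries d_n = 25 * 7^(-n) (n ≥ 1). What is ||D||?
||D|| = 25/7 (attained at n = 1)

For D diagonal, ||D|| = sup_n |d_n|. The sequence d_n = 25 * 7^(-n) is positive and strictly decreasing (ratio 7^(-1) < 1), so the supremum is d_1 = 25/7. Hence ||D|| = 25/7.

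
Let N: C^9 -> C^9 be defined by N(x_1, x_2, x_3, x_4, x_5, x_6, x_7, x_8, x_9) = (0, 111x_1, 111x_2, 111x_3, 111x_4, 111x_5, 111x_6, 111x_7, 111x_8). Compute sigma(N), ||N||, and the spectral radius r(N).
sigma(N) = {0}; ||N|| = 111; r(N) = 0. (N is nilpotent with N^9 = 0.)

On C^9, N is a strictly lower-triangular matrix with 111 on the subdiagonal and zeros elsewhere, so its characteristic polynomial is lambda^9 and every eigenvalue is 0: sigma(N) = {0}. For the operator norm, N e_i = 111e_{i+1} for i = 1, ..., 8 and N e_9 = 0, so the singular values of N are 111 (with multiplicity 8) and 0; hence ||N|| = 111. The spectral radius r(N) = max|lambda| = 0. Note ||N|| > r(N) — characteristic of non-normal nilpotent operators. Indeed N^9 = 0.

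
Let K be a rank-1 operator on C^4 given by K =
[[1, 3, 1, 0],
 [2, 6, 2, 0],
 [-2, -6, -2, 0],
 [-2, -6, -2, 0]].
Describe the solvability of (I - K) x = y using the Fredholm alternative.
(I - K) is invertible (det(I - K) = -4 ≠ 0), so for every y in C^4 the equation (I - K) x = y has a unique solution.

K has rank 1, so it is an outer product K = u v^T: every row of K is a multiple of one row vector. Reading off the entries, u = (1, 2, -2, -2) and v = (1, 3, 1, 0) (row i of K equals u_i·v^T). A rank-one matrix u v^T satisfies K u = u (v·u) and kills the (3)-dimensional subspace v^⊥, so its characteristic polynomial is lambda^3 (lambda - v·u) with v·u = tr K = 5. Hence the eigenvalues of I - K are 1 (multiplicity 3) and 1 - (5) = -4, so det(I - K) = -4. (Direct check: I - K =
[[0, -3, -1, 0],
 [-2, -5, -2, 0],
 [2, 6, 3, 0],
 [2, 6, 2, 1]]
has determinant -4.) The finite-dimensional Fredholm alternative says: either (I - K) is invertible, or ker(I - K) ≠ {0} and then range(I - K) = ker((I - K)^*)^⊥, with dim ker(I - K) = dim ker((I - K)^*). Since det(I - K) ≠ 0, 1 is not an eigenvalue of K and ker(I - K) = {0}, so we are in the first case: for every y there is a unique x = (I - K)^(-1) y. Explicitly, by the Sherman–Morrison formula, (I - u v^T)^(-1) = I + u v^T/(1 - v·u), i.e. (I - K)^(-1) = I + K/(-4).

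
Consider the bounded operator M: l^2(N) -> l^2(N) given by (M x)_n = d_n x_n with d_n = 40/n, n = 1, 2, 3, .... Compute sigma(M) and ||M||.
sigma(M) = {40/n : n ≥ 1} ∪ {0}; ||M|| = 40

A bounded diagonal operator on l^2 with diagonal entries d_n has spectrum equal to the closure of {d_n : n ≥ 1}: every d_n is an eigenvalue (with eigenvector e_n), so {d_n} ⊂ sigma(M); the spectrum is closed, so its closure is too; and for lambda not in the closure, (M - lambda I) has bounded inverse (the diagonal entries 1/(d_n - lambda) are bounded). For our sequence d_n = 40/n, n = 1, 2, 3, ...:
  - {d_n} = {40/n : n ≥ 1}; the only limit point is 0
  - closure = {40/n : n ≥ 1} ∪ {0}
For the norm: a diagonal operator has ||M|| = sup_n |d_n|. Here d_n = 40/n is positive and decreasing, so sup_n |d_n| = d_1 = 40. So ||M|| = 40.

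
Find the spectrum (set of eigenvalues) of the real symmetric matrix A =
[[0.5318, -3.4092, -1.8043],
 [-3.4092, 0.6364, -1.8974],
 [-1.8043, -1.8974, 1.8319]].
sigma(A) ≈ {-4, 3, 4}

A is real symmetric, so its spectrum consists of real eigenvalues. Expanding the characteristic polynomial of the displayed matrix gives
  det(λ I - A) = p(λ) = λ^3 + (-3)λ^2 + (-16)λ + (48).
Solving p(λ) = 0 yields eigenvalues ≈ -4, 3, 4. (A is shown rounded to 4 decimals, so these recover the underlying integer eigenvalues to within that precision.)
Verification: the trace of A = 3 equals the sum of eigenvalues 3, and det(A) ≈ -48.0005 matches the eigenvalue product -48.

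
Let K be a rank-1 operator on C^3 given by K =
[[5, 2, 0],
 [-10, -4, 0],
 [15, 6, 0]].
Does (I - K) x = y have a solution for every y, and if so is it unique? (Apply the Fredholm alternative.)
(I - K) is singular (det(I - K) = 0, i.e. 1 ∈ sigma(K)). (I - K) x = y is solvable iff y ⊥ ker((I - K)^*) = span{(5, 2, 0)}, i.e. iff 5y_1 + 2y_2 = 0. When solvable, the solutions are x = y + c·(1, -2, 3), c arbitrary (ker(I - K) = span{(1, -2, 3)}, dimension 1).

K has rank 1, so it is an outer product K = u v^T: every row of K is a multiple of one row vector. Reading off the entries, u = (1, -2, 3) and v = (5, 2, 0) (row i of K equals u_i·v^T). A rank-one matrix u v^T satisfies K u = u (v·u) and kills the (2)-dimensional subspace v^⊥, so its characteristic polynomial is lambda^2 (lambda - v·u) with v·u = tr K = 1. Hence the eigenvalues of I - K are 1 (multiplicity 2) and 1 - (1) = 0, so det(I - K) = 0. (Direct check: I - K =
[[-4, -2, 0],
 [10, 5, 0],
 [-15, -6, 1]]
has determinant 0.) So 1 is an eigenvalue of K and (I - K) is not invertible. The finite-dimensional Fredholm alternative says: either (I - K) is invertible, or ker(I - K) ≠ {0} and then range(I - K) = ker((I - K)^*)^⊥, with dim ker(I - K) = dim ker((I - K)^*). We are in the second case, so we need both kernels. Kernel of I - K: (I - K) u = u - u (v·u) = u - u = 0, so ker(I - K) = span{u} = span{(1, -2, 3)} (it is exactly 1-dimensional because rank(I - K) = 2). Kernel of the adjoint: K is real, so (I - K)^* = I - K^T = I - v u^T, and (I - v u^T) v = v - v (u·v) = 0; hence ker((I - K)^*) = span{v} = span{(5, 2, 0)}. Therefore (I - K) x = y is solvable iff <y, v> = 0, i.e. iff 5y_1 + 2y_2 = 0. When this holds, K y = u (v·y) = 0, so (I - K) y = y and x = y is a particular solution; the full solution set is the line x = y + c·u = y + c·(1, -2, 3), c ∈ C.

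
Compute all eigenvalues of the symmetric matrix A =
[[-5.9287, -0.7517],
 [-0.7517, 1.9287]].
sigma(A) ≈ {-6, 2}

A is real symmetric, so its spectrum consists of real eigenvalues. Expanding the characteristic polynomial of the displayed matrix gives
  det(λ I - A) = p(λ) = λ^2 + (4)λ + (-12).
Solving p(λ) = 0 yields eigenvalues ≈ -6, 2. (A is shown rounded to 4 decimals, so these recover the underlying integer eigenvalues to within that precision.)
Verification: the trace of A = -4 equals the sum of eigenvalues -4, and det(A) ≈ -11.9997 matches the eigenvalue product -12.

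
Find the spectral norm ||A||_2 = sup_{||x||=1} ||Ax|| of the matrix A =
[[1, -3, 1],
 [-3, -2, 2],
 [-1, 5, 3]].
||A||_2 = sqrt((45 + sqrt(1377))/2) ≈ 6.4073 (= sqrt(largest eigenvalue of A^T A))

||A||_2 = sigma_max(A) = sqrt(lambda_max(A^T A)). Form the symmetric matrix M = A^T A =
[[11, -2, -8],
 [-2, 38, 8],
 [-8, 8, 14]].
Its characteristic polynomial (trace, sum of principal 2x2 minors, determinant of M give the coefficients) is
  p(λ) = det(λ I - M) = λ^3 - 63λ^2 + 972λ - 2916.
By the rational root theorem any rational root is an integer divisor of 2916. Testing λ = 18: p(18) = 5832 - 20412 + 17496 - 2916 = 0, so λ = 18 is a root. Dividing out (λ - 18) leaves p(λ) = (λ - 18)(λ^2 - 45λ + 162). For λ^2 - 45λ + 162 the discriminant is 1377. It is nonnegative but not a perfect square, so the roots are real and irrational: λ = (45 ± sqrt(1377))/2 ≈ 41.054, 3.946.
So the eigenvalues of A^T A are ≈ 3.946, 18, 41.054 (all ≥ 0, as they must be for A^T A). The largest is λ_max = (45 + sqrt(1377))/2 ≈ 41.054, hence ||A||_2 = sqrt(λ_max) = sqrt((45 + sqrt(1377))/2) ≈ 6.4073.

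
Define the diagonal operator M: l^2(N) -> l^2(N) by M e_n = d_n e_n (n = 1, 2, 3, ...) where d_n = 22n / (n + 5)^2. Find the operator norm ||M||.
||M|| = 11/10 (attained at n = 5)

For M diagonal, ||M|| = sup_n |d_n|. Treat f(x) = 22x / (x + 5)^2 for real x > 0. By the quotient rule, f'(x) = 22(5 - x)/(x + 5)^3, which is positive for x < 5 and negative for x > 5. So f has a unique maximum at x = 5, and since 5 is a positive integer, the supremum over n ≥ 1 is attained at n = 5: d_5 = 22·5/(5 + 5)^2 = 22·5/100 = 11/10. Hence ||M|| = 11/10.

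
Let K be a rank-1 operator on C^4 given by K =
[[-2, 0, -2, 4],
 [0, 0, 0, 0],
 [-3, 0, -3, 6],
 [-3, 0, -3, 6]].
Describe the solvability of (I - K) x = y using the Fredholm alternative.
(I - K) is singular (det(I - K) = 0, i.e. 1 ∈ sigma(K)). (I - K) x = y is solvable iff y ⊥ ker((I - K)^*) = span{(-1, 0, -1, 2)}, i.e. iff -y_1 - y_3 + 2y_4 = 0. When solvable, the solutions are x = y + c·(2, 0, 3, 3), c arbitrary (ker(I - K) = span{(2, 0, 3, 3)}, dimension 1).

K has rank 1, so it is an outer product K = u v^T: every row of K is a multiple of one row vector. Reading off the entries, u = (2, 0, 3, 3) and v = (-1, 0, -1, 2) (row i of K equals u_i·v^T). A rank-one matrix u v^T satisfies K u = u (v·u) and kills the (3)-dimensional subspace v^⊥, so its characteristic polynomial is lambda^3 (lambda - v·u) with v·u = tr K = 1. Hence the eigenvalues of I - K are 1 (multiplicity 3) and 1 - (1) = 0, so det(I - K) = 0. (Direct check: I - K =
[[3, 0, 2, -4],
 [0, 1, 0, 0],
 [3, 0, 4, -6],
 [3, 0, 3, -5]]
has determinant 0.) So 1 is an eigenvalue of K and (I - K) is not invertible. The finite-dimensional Fredholm alternative says: either (I - K) is invertible, or ker(I - K) ≠ {0} and then range(I - K) = ker((I - K)^*)^⊥, with dim ker(I - K) = dim ker((I - K)^*). We are in the second case, so we need both kernels. Kernel of I - K: (I - K) u = u - u (v·u) = u - u = 0, so ker(I - K) = span{u} = span{(2, 0, 3, 3)} (it is exactly 1-dimensional because rank(I - K) = 3). Kernel of the adjoint: K is real, so (I - K)^* = I - K^T = I - v u^T, and (I - v u^T) v = v - v (u·v) = 0; hence ker((I - K)^*) = span{v} = span{(-1, 0, -1, 2)}. Therefore (I - K) x = y is solvable iff <y, v> = 0, i.e. iff -y_1 - y_3 + 2y_4 = 0. When this holds, K y = u (v·y) = 0, so (I - K) y = y and x = y is a particular solution; the full solution set is the line x = y + c·u = y + c·(2, 0, 3, 3), c ∈ C.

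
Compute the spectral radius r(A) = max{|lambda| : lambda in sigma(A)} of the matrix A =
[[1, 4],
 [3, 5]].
r(A) = 7

The eigenvalues of A are the roots of its characteristic polynomial. With M = A (coefficients from the trace and determinant):
  p(λ) = det(λ I - M) = λ^2 - 6λ - 7.
For λ^2 - 6λ - 7 the discriminant is 64. It is a perfect square (8^2), so the roots are rational: λ = (6 ± 8)/2 = 7, -1.
Thus the eigenvalues (to 4 decimals) are 7 (modulus 7); -1 (modulus 1). The spectral radius is the largest modulus: r(A) = 7. (Cross-check: r(A) ≤ ||A||_2 ≈ 7.0725; equality holds whenever A is normal, though it can also hold for some non-normal A.)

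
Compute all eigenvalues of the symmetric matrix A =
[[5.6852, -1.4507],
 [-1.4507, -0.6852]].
sigma(A) ≈ {-1, 6}

A is real symmetric, so its spectrum consists of real eigenvalues. Expanding the characteristic polynomial of the displayed matrix gives
  det(λ I - A) = p(λ) = λ^2 + (-5)λ + (-6).
Solving p(λ) = 0 yields eigenvalues ≈ -1, 6. (A is shown rounded to 4 decimals, so these recover the underlying integer eigenvalues to within that precision.)
Verification: the trace of A = 5 equals the sum of eigenvalues 5, and det(A) ≈ -6.0000 matches the eigenvalue product -6.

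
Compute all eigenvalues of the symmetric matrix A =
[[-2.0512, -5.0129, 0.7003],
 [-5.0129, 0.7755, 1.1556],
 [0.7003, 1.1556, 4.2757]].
sigma(A) ≈ {-6, 4, 5}

A is real symmetric, so its spectrum consists of real eigenvalues. Expanding the characteristic polynomial of the displayed matrix gives
  det(λ I - A) = p(λ) = λ^3 + (-3)λ^2 + (-34)λ + (120).
Solving p(λ) = 0 yields eigenvalues ≈ -6, 4, 5. (A is shown rounded to 4 decimals, so these recover the underlying integer eigenvalues to within that precision.)
Verification: the trace of A = 3 equals the sum of eigenvalues 3, and det(A) ≈ -120.0008 matches the eigenvalue product -120.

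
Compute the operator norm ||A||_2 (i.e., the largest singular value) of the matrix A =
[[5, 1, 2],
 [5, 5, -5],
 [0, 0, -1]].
||A||_2 ≈ 9.0993 (= sqrt(largest eigenvalue of A^T A))

||A||_2 = sigma_max(A) = sqrt(lambda_max(A^T A)). Form the symmetric matrix M = A^T A =
[[50, 30, -15],
 [30, 26, -23],
 [-15, -23, 30]].
Its characteristic polynomial (trace, sum of principal 2x2 minors, determinant of M give the coefficients) is
  p(λ) = det(λ I - M) = λ^3 - 106λ^2 + 1926λ - 400.
No integer candidate from the rational root theorem (±divisors of 400) is a root, so the roots are irrational. The cubic discriminant is Δ = 12661846832 > 0, so there are three distinct real roots. p(0) = -400 and p(1) = 1421 have opposite signs, so a root lies in (0, 1); Newton's method refines it to λ ≈ 0.2101. p(22) = 1316 and p(23) = -9 have opposite signs, so a root lies in (22, 23); Newton's method refines it to λ ≈ 22.9934. p(82) = -3844 and p(83) = 1011 have opposite signs, so a root lies in (82, 83); Newton's method refines it to λ ≈ 82.7965. Check (Vieta): the three roots sum to 106, matching tr M = 106.
So the eigenvalues of A^T A are ≈ 0.2101, 22.9934, 82.7965 (all ≥ 0, as they must be for A^T A). The largest is λ_max ≈ 82.7965, hence ||A||_2 = sqrt(λ_max) ≈ 9.0993.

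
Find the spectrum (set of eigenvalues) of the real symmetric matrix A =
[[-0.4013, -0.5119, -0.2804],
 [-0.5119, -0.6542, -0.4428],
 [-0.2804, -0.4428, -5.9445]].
sigma(A) ≈ {-6, -1, 0}

A is real symmetric, so its spectrum consists of real eigenvalues. Expanding the characteristic polynomial of the displayed matrix gives
  det(λ I - A) = p(λ) = λ^3 + (7)λ^2 + (6)λ + (0).
Solving p(λ) = 0 yields eigenvalues ≈ -6, -1, 0. (A is shown rounded to 4 decimals, so these recover the underlying integer eigenvalues to within that precision.)
Verification: the trace of A = -7 equals the sum of eigenvalues -7, and det(A) ≈ 0.0001 matches the eigenvalue product 0.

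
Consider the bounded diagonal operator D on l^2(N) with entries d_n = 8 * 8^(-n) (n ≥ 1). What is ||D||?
||D|| = 1 (attained at n = 1)

For D diagonal, ||D|| = sup_n |d_n|. The sequence d_n = 8 * 8^(-n) is positive and strictly decreasing (ratio 8^(-1) < 1), so the supremum is d_1 = 8/8 = 1. Hence ||D|| = 1.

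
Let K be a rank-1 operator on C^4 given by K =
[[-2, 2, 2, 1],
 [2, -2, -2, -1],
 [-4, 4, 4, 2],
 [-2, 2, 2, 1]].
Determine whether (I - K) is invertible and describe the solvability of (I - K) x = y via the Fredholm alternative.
(I - K) is singular (det(I - K) = 0, i.e. 1 ∈ sigma(K)). (I - K) x = y is solvable iff y ⊥ ker((I - K)^*) = span{(-2, 2, 2, 1)}, i.e. iff -2y_1 + 2y_2 + 2y_3 + y_4 = 0. When solvable, the solutions are x = y + c·(1, -1, 2, 1), c arbitrary (ker(I - K) = span{(1, -1, 2, 1)}, dimension 1).

K has rank 1, so it is an outer product K = u v^T: every row of K is a multiple of one row vector. Reading off the entries, u = (1, -1, 2, 1) and v = (-2, 2, 2, 1) (row i of K equals u_i·v^T). A rank-one matrix u v^T satisfies K u = u (v·u) and kills the (3)-dimensional subspace v^⊥, so its characteristic polynomial is lambda^3 (lambda - v·u) with v·u = tr K = 1. Hence the eigenvalues of I - K are 1 (multiplicity 3) and 1 - (1) = 0, so det(I - K) = 0. (Direct check: I - K =
[[3, -2, -2, -1],
 [-2, 3, 2, 1],
 [4, -4, -3, -2],
 [2, -2, -2, 0]]
has determinant 0.) So 1 is an eigenvalue of K and (I - K) is not invertible. The finite-dimensional Fredholm alternative says: either (I - K) is invertible, or ker(I - K) ≠ {0} and then range(I - K) = ker((I - K)^*)^⊥, with dim ker(I - K) = dim ker((I - K)^*). We are in the second case, so we need both kernels. Kernel of I - K: (I - K) u = u - u (v·u) = u - u = 0, so ker(I - K) = span{u} = span{(1, -1, 2, 1)} (it is exactly 1-dimensional because rank(I - K) = 3). Kernel of the adjoint: K is real, so (I - K)^* = I - K^T = I - v u^T, and (I - v u^T) v = v - v (u·v) = 0; hence ker((I - K)^*) = span{v} = span{(-2, 2, 2, 1)}. Therefore (I - K) x = y is solvable iff <y, v> = 0, i.e. iff -2y_1 + 2y_2 + 2y_3 + y_4 = 0. When this holds, K y = u (v·y) = 0, so (I - K) y = y and x = y is a particular solution; the full solution set is the line x = y + c·u = y + c·(1, -1, 2, 1), c ∈ C.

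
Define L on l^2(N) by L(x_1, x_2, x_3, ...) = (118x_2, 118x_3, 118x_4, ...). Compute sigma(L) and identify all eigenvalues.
sigma(L) = closed disk {z in C : |z| ≤ 118}; sigma_p(L) = open disk {z in C : |z| < 118}

Note L = 118·V where V is the unit left shift (V x)_k = x_{k+1}; so sigma(L) = 118·sigma(V) and ||L|| = 118||V||. ||L x||^2 = 13924sum_{k≥2} |x_k|^2 ≤ 13924||x||^2, with equality on {x : x_1 = 0}, so ||L|| = 118. For any lambda with |lambda| < 118, set r = lambda/118 (|r| < 1); the vector x = (1, r, r^2, ...) is in l^2 and satisfies L x = 118(r, r^2, ...) = lambda x, so lambda is an eigenvalue. On the boundary |lambda| = 118 the geometric series diverges, so no l^2 eigenvector exists, but these lambda lie in the approximate point spectrum. Hence sigma(L) is the closed disk of radius 118 and sigma_p(L) is the open disk.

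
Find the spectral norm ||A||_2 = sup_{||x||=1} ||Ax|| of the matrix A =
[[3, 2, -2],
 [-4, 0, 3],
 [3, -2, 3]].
||A||_2 ≈ 6.2935 (= sqrt(largest eigenvalue of A^T A))

||A||_2 = sigma_max(A) = sqrt(lambda_max(A^T A)). Form the symmetric matrix M = A^T A =
[[34, 0, -9],
 [0, 8, -10],
 [-9, -10, 22]].
Its characteristic polynomial (trace, sum of principal 2x2 minors, determinant of M give the coefficients) is
  p(λ) = det(λ I - M) = λ^3 - 64λ^2 + 1015λ - 1936.
No integer candidate from the rational root theorem (±divisors of 1936) is a root, so the roots are irrational. The cubic discriminant is Δ = 169572452 > 0, so there are three distinct real roots. p(2) = -154 and p(3) = 560 have opposite signs, so a root lies in (2, 3); Newton's method refines it to λ ≈ 2.2028. p(22) = 66 and p(23) = -280 have opposite signs, so a root lies in (22, 23); Newton's method refines it to λ ≈ 22.1893. p(39) = -376 and p(40) = 264 have opposite signs, so a root lies in (39, 40); Newton's method refines it to λ ≈ 39.6078. Check (Vieta): the three roots sum to 64, matching tr M = 64.
So the eigenvalues of A^T A are ≈ 2.2028, 22.1893, 39.6078 (all ≥ 0, as they must be for A^T A). The largest is λ_max ≈ 39.6078, hence ||A||_2 = sqrt(λ_max) ≈ 6.2935.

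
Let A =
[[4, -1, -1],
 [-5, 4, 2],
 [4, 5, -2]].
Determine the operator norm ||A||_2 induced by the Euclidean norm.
||A||_2 ≈ 8.1259 (= sqrt(largest eigenvalue of A^T A))

||A||_2 = sigma_max(A) = sqrt(lambda_max(A^T A)). Form the symmetric matrix M = A^T A =
[[57, -4, -22],
 [-4, 42, -1],
 [-22, -1, 9]].
Its characteristic polynomial (trace, sum of principal 2x2 minors, determinant of M give the coefficients) is
  p(λ) = det(λ I - M) = λ^3 - 108λ^2 + 2784λ - 841.
No integer candidate from the rational root theorem (±divisors of 841) is a root, so the roots are irrational. The cubic discriminant is Δ = 4387151349 > 0, so there are three distinct real roots. p(0) = -841 and p(1) = 1836 have opposite signs, so a root lies in (0, 1); Newton's method refines it to λ ≈ 0.3057. p(41) = 676 and p(42) = -337 have opposite signs, so a root lies in (41, 42); Newton's method refines it to λ ≈ 41.6637. p(66) = -49 and p(67) = 1638 have opposite signs, so a root lies in (66, 67); Newton's method refines it to λ ≈ 66.0306. Check (Vieta): the three roots sum to 108, matching tr M = 108.
So the eigenvalues of A^T A are ≈ 0.3057, 41.6637, 66.0306 (all ≥ 0, as they must be for A^T A). The largest is λ_max ≈ 66.0306, hence ||A||_2 = sqrt(λ_max) ≈ 8.1259.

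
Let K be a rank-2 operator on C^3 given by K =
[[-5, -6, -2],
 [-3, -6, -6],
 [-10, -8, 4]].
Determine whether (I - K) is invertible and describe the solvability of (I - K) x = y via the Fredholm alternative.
(I - K) is invertible (det(I - K) = -92 ≠ 0), so for every y in C^3 the equation (I - K) x = y has a unique solution.

K has rank 2 and factors as K = U V^T = u1 v1^T + u2 v2^T with u1 = (-2, -3, -1), v1 = (1, 2, 2), u2 = (1, 0, 3), v2 = (-3, -2, 2) (multiplying out reproduces the displayed K). The nonzero eigenvalues of U V^T coincide with those of the 2 x 2 matrix G = V^T U = [[v1·u1, v1·u2], [v2·u1, v2·u2]] = [[-10, 7], [10, 3]], and by the Sylvester determinant identity det(I_3 - U V^T) = det(I_2 - V^T U) = det([[11, -7], [-10, -2]]) = (11)(-2) - (-7)(-10) = -92. (Direct check: I - K =
[[6, 6, 2],
 [3, 7, 6],
 [10, 8, -3]]
has determinant -92.) The finite-dimensional Fredholm alternative says: either (I - K) is invertible, or ker(I - K) ≠ {0} and then range(I - K) = ker((I - K)^*)^⊥, with dim ker(I - K) = dim ker((I - K)^*). Since det(I - K) ≠ 0, 1 is not an eigenvalue of K and ker(I - K) = {0}, so we are in the first case: for every y there is a unique x = (I - K)^(-1) y. (Explicitly, by the Woodbury identity, (I - U V^T)^(-1) = I + U (I_2 - G)^(-1) V^T.)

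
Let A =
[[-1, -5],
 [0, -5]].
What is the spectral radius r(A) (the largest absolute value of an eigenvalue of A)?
r(A) = 5

The eigenvalues of A are the roots of its characteristic polynomial. With M = A (coefficients from the trace and determinant):
  p(λ) = det(λ I - M) = λ^2 + 6λ + 5.
For λ^2 + 6λ + 5 the discriminant is 16. It is a perfect square (4^2), so the roots are rational: λ = (-6 ± 4)/2 = -1, -5.
Thus the eigenvalues (to 4 decimals) are -1 (modulus 1); -5 (modulus 5). The spectral radius is the largest modulus: r(A) = 5. (Cross-check: r(A) ≤ ||A||_2 ≈ 7.1067; equality holds whenever A is normal, though it can also hold for some non-normal A.)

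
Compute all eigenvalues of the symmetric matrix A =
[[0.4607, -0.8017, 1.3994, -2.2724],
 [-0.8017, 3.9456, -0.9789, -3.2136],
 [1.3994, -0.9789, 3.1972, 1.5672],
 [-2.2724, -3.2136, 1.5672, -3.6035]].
sigma(A) ≈ {-6, 1, 3, 6}

A is real symmetric, so its spectrum consists of real eigenvalues. Expanding the characteristic polynomial of the displayed matrix gives
  det(λ I - A) = p(λ) = λ^4 + (-4)λ^3 + (-33)λ^2 + (144.0033)λ + (-108.0084).
Solving p(λ) = 0 yields eigenvalues ≈ -6, 1, 3, 6. (A is shown rounded to 4 decimals, so these recover the underlying integer eigenvalues to within that precision.)
Verification: the trace of A = 4 equals the sum of eigenvalues 4, and det(A) ≈ -108.0084 matches the eigenvalue product -108.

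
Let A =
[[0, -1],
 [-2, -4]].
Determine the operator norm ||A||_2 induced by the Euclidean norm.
||A||_2 = sqrt((21 + sqrt(425))/2) ≈ 4.5616 (= sqrt(largest eigenvalue of A^T A))

||A||_2 = sigma_max(A) = sqrt(lambda_max(A^T A)). Form the symmetric matrix M = A^T A =
[[4, 8],
 [8, 17]].
Its characteristic polynomial (trace, determinant of M give the coefficients) is
  p(λ) = det(λ I - M) = λ^2 - 21λ + 4.
For λ^2 - 21λ + 4 the discriminant is 425. It is nonnegative but not a perfect square, so the roots are real and irrational: λ = (21 ± sqrt(425))/2 ≈ 20.8078, 0.1922.
So the eigenvalues of A^T A are ≈ 0.1922, 20.8078 (all ≥ 0, as they must be for A^T A). The largest is λ_max = (21 + sqrt(425))/2 ≈ 20.8078, hence ||A||_2 = sqrt(λ_max) = sqrt((21 + sqrt(425))/2) ≈ 4.5616.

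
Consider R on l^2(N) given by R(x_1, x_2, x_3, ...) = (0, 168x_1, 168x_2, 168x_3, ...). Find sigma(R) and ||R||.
sigma(R) = closed disk {z in C : |z| ≤ 168}; ||R|| = 168

Note R = 168·U where U is the unit right shift (U x)_k = x_{k-1} (with x_0 := 0); so ||R|| = 168||U|| and sigma(R) = 168·sigma(U). ||R x||^2 = sum_{k≥1} |168x_k|^2 = 28224||x||^2, so ||R|| = 168 and sigma(R) ⊂ {|z| ≤ 168}. For any |lambda| < 168, the equation (R - lambda I) x = 0 forces x_1 = 0, then 168x_k = lambda x_{k+1} ⇒ x = 0, so R has no eigenvalues. But (R - lambda I) is not surjective for |lambda| < 168: solving (R - lambda I) x = e_1 would require x_n proportional to (lambda/168)^(-n), which is not in l^2. So every |lambda| < 168 lies in the residual spectrum. The boundary |lambda| = 168 is in the approximate point spectrum (the spectrum is closed). Hence sigma(R) is the closed disk of radius 168.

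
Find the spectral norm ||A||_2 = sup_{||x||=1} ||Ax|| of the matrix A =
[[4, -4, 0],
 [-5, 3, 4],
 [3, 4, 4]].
||A||_2 ≈ 8.8666 (= sqrt(largest eigenvalue of A^T A))

||A||_2 = sigma_max(A) = sqrt(lambda_max(A^T A)). Form the symmetric matrix M = A^T A =
[[50, -19, -8],
 [-19, 41, 28],
 [-8, 28, 32]].
Its characteristic polynomial (trace, sum of principal 2x2 minors, determinant of M give the coefficients) is
  p(λ) = det(λ I - M) = λ^3 - 123λ^2 + 3753λ - 20736.
No integer candidate from the rational root theorem (±divisors of 20736) is a root, so the roots are irrational. The cubic discriminant is Δ = 7989056325 > 0, so there are three distinct real roots. p(7) = -149 and p(8) = 1928 have opposite signs, so a root lies in (7, 8); Newton's method refines it to λ ≈ 7.0686. p(37) = 391 and p(38) = -862 have opposite signs, so a root lies in (37, 38); Newton's method refines it to λ ≈ 37.3139. p(78) = -1782 and p(79) = 1147 have opposite signs, so a root lies in (78, 79); Newton's method refines it to λ ≈ 78.6175. Check (Vieta): the three roots sum to 123, matching tr M = 123.
So the eigenvalues of A^T A are ≈ 7.0686, 37.3139, 78.6175 (all ≥ 0, as they must be for A^T A). The largest is λ_max ≈ 78.6175, hence ||A||_2 = sqrt(λ_max) ≈ 8.8666.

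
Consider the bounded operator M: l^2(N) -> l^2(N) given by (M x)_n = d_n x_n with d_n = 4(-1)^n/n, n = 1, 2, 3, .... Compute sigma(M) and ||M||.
sigma(M) = {4(-1)^n/n : n ≥ 1} ∪ {0}; ||M|| = 4

A bounded diagonal operator on l^2 with diagonal entries d_n has spectrum equal to the closure of {d_n : n ≥ 1}: every d_n is an eigenvalue (with eigenvector e_n), so {d_n} ⊂ sigma(M); the spectrum is closed, so its closure is too; and for lambda not in the closure, (M - lambda I) has bounded inverse (the diagonal entries 1/(d_n - lambda) are bounded). For our sequence d_n = 4(-1)^n/n, n = 1, 2, 3, ...:
  - {d_n} = {4(-1)^n/n : n ≥ 1}; the only limit point is 0
  - closure = {4(-1)^n/n : n ≥ 1} ∪ {0}
For the norm: a diagonal operator has ||M|| = sup_n |d_n|. Here |d_n| = 4/n is decreasing, so sup_n |d_n| = |d_1| = 4. So ||M|| = 4.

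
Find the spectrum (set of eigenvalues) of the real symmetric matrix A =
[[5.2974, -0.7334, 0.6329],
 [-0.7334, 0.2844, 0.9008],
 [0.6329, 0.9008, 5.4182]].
sigma(A) ≈ {0, 5, 6}

A is real symmetric, so its spectrum consists of real eigenvalues. Expanding the characteristic polynomial of the displayed matrix gives
  det(λ I - A) = p(λ) = λ^3 + (-11)λ^2 + (30)λ + (0).
Solving p(λ) = 0 yields eigenvalues ≈ 0, 5, 6. (A is shown rounded to 4 decimals, so these recover the underlying integer eigenvalues to within that precision.)
Verification: the trace of A = 11 equals the sum of eigenvalues 11, and det(A) ≈ -0.0001 matches the eigenvalue product 0.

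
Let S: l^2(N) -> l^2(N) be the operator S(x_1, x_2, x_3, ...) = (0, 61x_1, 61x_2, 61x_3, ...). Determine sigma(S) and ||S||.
sigma(S) = closed disk {z in C : |z| ≤ 61}; ||S|| = 61

Note S = 61·U where U is the unit right shift (U x)_k = x_{k-1} (with x_0 := 0); so ||S|| = 61||U|| and sigma(S) = 61·sigma(U). ||S x||^2 = sum_{k≥1} |61x_k|^2 = 3721||x||^2, so ||S|| = 61 and sigma(S) ⊂ {|z| ≤ 61}. For any |lambda| < 61, the equation (S - lambda I) x = 0 forces x_1 = 0, then 61x_k = lambda x_{k+1} ⇒ x = 0, so S has no eigenvalues. But (S - lambda I) is not surjective for |lambda| < 61: solving (S - lambda I) x = e_1 would require x_n proportional to (lambda/61)^(-n), which is not in l^2. So every |lambda| < 61 lies in the residual spectrum. The boundary |lambda| = 61 is in the approximate point spectrum (the spectrum is closed). Hence sigma(S) is the closed disk of radius 61.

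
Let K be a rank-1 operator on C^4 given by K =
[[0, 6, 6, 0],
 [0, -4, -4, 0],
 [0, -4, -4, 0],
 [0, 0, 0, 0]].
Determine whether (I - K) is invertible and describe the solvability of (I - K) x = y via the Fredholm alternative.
(I - K) is invertible (det(I - K) = 9 ≠ 0), so for every y in C^4 the equation (I - K) x = y has a unique solution.

K has rank 1, so it is an outer product K = u v^T: every row of K is a multiple of one row vector. Reading off the entries, u = (-3, 2, 2, 0) and v = (0, -2, -2, 0) (row i of K equals u_i·v^T). A rank-one matrix u v^T satisfies K u = u (v·u) and kills the (3)-dimensional subspace v^⊥, so its characteristic polynomial is lambda^3 (lambda - v·u) with v·u = tr K = -8. Hence the eigenvalues of I - K are 1 (multiplicity 3) and 1 - (-8) = 9, so det(I - K) = 9. (Direct check: I - K =
[[1, -6, -6, 0],
 [0, 5, 4, 0],
 [0, 4, 5, 0],
 [0, 0, 0, 1]]
has determinant 9.) The finite-dimensional Fredholm alternative says: either (I - K) is invertible, or ker(I - K) ≠ {0} and then range(I - K) = ker((I - K)^*)^⊥, with dim ker(I - K) = dim ker((I - K)^*). Since det(I - K) ≠ 0, 1 is not an eigenvalue of K and ker(I - K) = {0}, so we are in the first case: for every y there is a unique x = (I - K)^(-1) y. Explicitly, by the Sherman–Morrison formula, (I - u v^T)^(-1) = I + u v^T/(1 - v·u), i.e. (I - K)^(-1) = I + K/(9).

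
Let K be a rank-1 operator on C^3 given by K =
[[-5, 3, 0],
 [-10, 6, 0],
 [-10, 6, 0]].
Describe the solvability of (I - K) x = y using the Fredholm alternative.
(I - K) is singular (det(I - K) = 0, i.e. 1 ∈ sigma(K)). (I - K) x = y is solvable iff y ⊥ ker((I - K)^*) = span{(-5, 3, 0)}, i.e. iff -5y_1 + 3y_2 = 0. When solvable, the solutions are x = y + c·(1, 2, 2), c arbitrary (ker(I - K) = span{(1, 2, 2)}, dimension 1).

K has rank 1, so it is an outer product K = u v^T: every row of K is a multiple of one row vector. Reading off the entries, u = (1, 2, 2) and v = (-5, 3, 0) (row i of K equals u_i·v^T). A rank-one matrix u v^T satisfies K u = u (v·u) and kills the (2)-dimensional subspace v^⊥, so its characteristic polynomial is lambda^2 (lambda - v·u) with v·u = tr K = 1. Hence the eigenvalues of I - K are 1 (multiplicity 2) and 1 - (1) = 0, so det(I - K) = 0. (Direct check: I - K =
[[6, -3, 0],
 [10, -5, 0],
 [10, -6, 1]]
has determinant 0.) So 1 is an eigenvalue of K and (I - K) is not invertible. The finite-dimensional Fredholm alternative says: either (I - K) is invertible, or ker(I - K) ≠ {0} and then range(I - K) = ker((I - K)^*)^⊥, with dim ker(I - K) = dim ker((I - K)^*). We are in the second case, so we need both kernels. Kernel of I - K: (I - K) u = u - u (v·u) = u - u = 0, so ker(I - K) = span{u} = span{(1, 2, 2)} (it is exactly 1-dimensional because rank(I - K) = 2). Kernel of the adjoint: K is real, so (I - K)^* = I - K^T = I - v u^T, and (I - v u^T) v = v - v (u·v) = 0; hence ker((I - K)^*) = span{v} = span{(-5, 3, 0)}. Therefore (I - K) x = y is solvable iff <y, v> = 0, i.e. iff -5y_1 + 3y_2 = 0. When this holds, K y = u (v·y) = 0, so (I - K) y = y and x = y is a particular solution; the full solution set is the line x = y + c·u = y + c·(1, 2, 2), c ∈ C.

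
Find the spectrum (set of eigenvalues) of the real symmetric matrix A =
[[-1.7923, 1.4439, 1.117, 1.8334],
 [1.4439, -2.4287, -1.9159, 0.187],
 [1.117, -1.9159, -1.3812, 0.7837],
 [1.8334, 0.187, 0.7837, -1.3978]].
sigma(A) ≈ {-5, -3, 0, 1}

A is real symmetric, so its spectrum consists of real eigenvalues. Expanding the characteristic polynomial of the displayed matrix gives
  det(λ I - A) = p(λ) = λ^4 + (7)λ^3 + (7)λ^2 + (-15)λ + (0).
Solving p(λ) = 0 yields eigenvalues ≈ -5, -3, 0, 1. (A is shown rounded to 4 decimals, so these recover the underlying integer eigenvalues to within that precision.)
Verification: the trace of A = -7 equals the sum of eigenvalues -7, and det(A) ≈ -0.0002 matches the eigenvalue product 0.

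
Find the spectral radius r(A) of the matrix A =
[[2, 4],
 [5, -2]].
r(A) = sqrt(96)/2 ≈ 4.899

The eigenvalues of A are the roots of its characteristic polynomial. With M = A (coefficients from the trace and determinant):
  p(λ) = det(λ I - M) = λ^2 - 24.
For λ^2 - 24 the discriminant is 96. It is nonnegative but not a perfect square, so the roots are real and irrational: λ = ± sqrt(96)/2 ≈ 4.899, -4.899.
Thus the eigenvalues (to 4 decimals) are 4.899 (modulus 4.899); -4.899 (modulus 4.899). The spectral radius is the largest modulus: r(A) = sqrt(96)/2 ≈ 4.899. (Cross-check: r(A) ≤ ||A||_2 ≈ 5.4244; equality holds whenever A is normal, though it can also hold for some non-normal A.)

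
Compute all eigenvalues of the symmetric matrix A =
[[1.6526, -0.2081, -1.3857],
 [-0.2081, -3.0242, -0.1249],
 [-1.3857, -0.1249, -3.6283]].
sigma(A) ≈ {-4, -3, 2}

A is real symmetric, so its spectrum consists of real eigenvalues. Expanding the characteristic polynomial of the displayed matrix gives
  det(λ I - A) = p(λ) = λ^3 + (5)λ^2 + (-2)λ + (-24).
Solving p(λ) = 0 yields eigenvalues ≈ -4, -3, 2. (A is shown rounded to 4 decimals, so these recover the underlying integer eigenvalues to within that precision.)
Verification: the trace of A = -5 equals the sum of eigenvalues -5, and det(A) ≈ 23.9998 matches the eigenvalue product 24.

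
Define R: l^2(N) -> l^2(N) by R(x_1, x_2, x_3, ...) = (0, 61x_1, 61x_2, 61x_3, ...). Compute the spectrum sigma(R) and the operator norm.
sigma(R) = closed disk {z in C : |z| ≤ 61}; ||R|| = 61

Note R = 61·U where U is the unit right shift (U x)_k = x_{k-1} (with x_0 := 0); so ||R|| = 61||U|| and sigma(R) = 61·sigma(U). ||R x||^2 = sum_{k≥1} |61x_k|^2 = 3721||x||^2, so ||R|| = 61 and sigma(R) ⊂ {|z| ≤ 61}. For any |lambda| < 61, the equation (R - lambda I) x = 0 forces x_1 = 0, then 61x_k = lambda x_{k+1} ⇒ x = 0, so R has no eigenvalues. But (R - lambda I) is not surjective for |lambda| < 61: solving (R - lambda I) x = e_1 would require x_n proportional to (lambda/61)^(-n), which is not in l^2. So every |lambda| < 61 lies in the residual spectrum. The boundary |lambda| = 61 is in the approximate point spectrum (the spectrum is closed). Hence sigma(R) is the closed disk of radius 61.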